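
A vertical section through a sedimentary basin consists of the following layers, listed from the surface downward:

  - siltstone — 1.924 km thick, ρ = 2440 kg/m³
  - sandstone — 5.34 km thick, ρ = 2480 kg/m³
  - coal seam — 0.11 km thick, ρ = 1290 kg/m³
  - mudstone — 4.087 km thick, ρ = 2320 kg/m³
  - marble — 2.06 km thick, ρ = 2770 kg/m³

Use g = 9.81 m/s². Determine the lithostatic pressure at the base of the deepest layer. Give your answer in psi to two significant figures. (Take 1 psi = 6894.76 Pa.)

47000 psi

siltstone: 2440 kg/m³ × 9.81 m/s² × 1924 m = 4.605×10^7 Pa = 6680 psi
sandstone: 2480 kg/m³ × 9.81 m/s² × 5340 m = 1.299×10^8 Pa = 18843 psi
coal seam: 1290 kg/m³ × 9.81 m/s² × 110 m = 1.392×10^6 Pa = 201.9 psi
mudstone: 2320 kg/m³ × 9.81 m/s² × 4087 m = 9.302×10^7 Pa = 13491 psi
marble: 2770 kg/m³ × 9.81 m/s² × 2060 m = 5.598×10^7 Pa = 8119 psi
Total = 6680 + 18843 + 201.9 + 13491 + 8119 = 47334 psi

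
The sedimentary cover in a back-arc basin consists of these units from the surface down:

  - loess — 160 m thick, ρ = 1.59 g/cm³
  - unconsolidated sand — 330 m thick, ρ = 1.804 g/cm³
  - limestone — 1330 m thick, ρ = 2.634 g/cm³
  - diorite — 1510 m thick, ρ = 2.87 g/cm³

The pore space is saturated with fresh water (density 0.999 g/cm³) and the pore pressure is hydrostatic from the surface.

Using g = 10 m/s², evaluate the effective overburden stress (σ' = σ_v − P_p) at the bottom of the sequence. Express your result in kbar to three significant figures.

Overburden (lithostatic) stress σ_v:
loess: 1590 kg/m³ × 10 m/s² × 160 m = 2.544×10^6 Pa = 2.544 MPa
unconsolidated sand: 1804 kg/m³ × 10 m/s² × 330 m = 5.953×10^6 Pa = 5.953 MPa
limestone: 2634 kg/m³ × 10 m/s² × 1330 m = 3.503×10^7 Pa = 35.03 MPa
diorite: 2870 kg/m³ × 10 m/s² × 1510 m = 4.334×10^7 Pa = 43.34 MPa
Total = 2.544 + 5.953 + 35.03 + 43.34 = 86.866 MPa
Pore pressure P_p = 999 kg/m³ × 10 m/s² × 3330 m = 3.327×10^7 Pa = 33.27 MPa
Effective stress σ' = σ_v − P_p = 86.87 − 33.27 = 53.600 MPa = 0.53600 kbar

0.536 kbar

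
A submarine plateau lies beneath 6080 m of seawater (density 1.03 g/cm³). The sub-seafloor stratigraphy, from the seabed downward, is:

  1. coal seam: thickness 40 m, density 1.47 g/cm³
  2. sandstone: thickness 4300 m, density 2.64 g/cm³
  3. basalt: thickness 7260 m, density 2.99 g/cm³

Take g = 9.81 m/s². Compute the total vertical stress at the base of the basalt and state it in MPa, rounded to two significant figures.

seawater: 1030 kg/m³ × 9.81 m/s² × 6080 m = 6.143×10^7 Pa = 61.43 MPa
coal seam: 1470 kg/m³ × 9.81 m/s² × 40 m = 5.768×10^5 Pa = 0.5768 MPa
sandstone: 2640 kg/m³ × 9.81 m/s² × 4300 m = 1.114×10^8 Pa = 111.4 MPa
basalt: 2990 kg/m³ × 9.81 m/s² × 7260 m = 2.129×10^8 Pa = 212.9 MPa
Total = 61.43 + 0.5768 + 111.4 + 212.9 = 386.32 MPa

390 MPa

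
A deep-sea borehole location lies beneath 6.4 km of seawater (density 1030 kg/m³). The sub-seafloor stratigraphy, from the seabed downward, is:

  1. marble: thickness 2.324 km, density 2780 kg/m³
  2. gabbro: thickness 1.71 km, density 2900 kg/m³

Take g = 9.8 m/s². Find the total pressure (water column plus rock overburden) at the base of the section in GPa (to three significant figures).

0.177 GPa

seawater: 1030 kg/m³ × 9.8 m/s² × 6400 m = 6.460×10^7 Pa = 0.06460 GPa
marble: 2780 kg/m³ × 9.8 m/s² × 2324 m = 6.332×10^7 Pa = 0.06332 GPa
gabbro: 2900 kg/m³ × 9.8 m/s² × 1710 m = 4.860×10^7 Pa = 0.04860 GPa
Total = 0.06460 + 0.06332 + 0.04860 = 0.17651 GPa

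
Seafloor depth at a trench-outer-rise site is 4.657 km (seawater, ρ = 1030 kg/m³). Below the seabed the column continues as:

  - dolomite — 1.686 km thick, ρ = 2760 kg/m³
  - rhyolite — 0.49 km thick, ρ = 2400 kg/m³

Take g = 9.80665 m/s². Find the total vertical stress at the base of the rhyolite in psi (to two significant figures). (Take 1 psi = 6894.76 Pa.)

15000 psi

seawater: 1030 kg/m³ × 9.80665 m/s² × 4657 m = 4.704×10^7 Pa = 6823 psi
dolomite: 2760 kg/m³ × 9.80665 m/s² × 1686 m = 4.563×10^7 Pa = 6619 psi
rhyolite: 2400 kg/m³ × 9.80665 m/s² × 490 m = 1.153×10^7 Pa = 1673 psi
Total = 6823 + 6619 + 1673 = 15114 psi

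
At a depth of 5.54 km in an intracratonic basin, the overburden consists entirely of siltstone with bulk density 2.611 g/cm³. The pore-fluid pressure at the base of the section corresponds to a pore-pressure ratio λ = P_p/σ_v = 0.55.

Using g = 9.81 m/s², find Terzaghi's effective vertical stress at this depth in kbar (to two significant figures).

0.64 kbar

Overburden (lithostatic) stress σ_v:
siltstone: 2611 kg/m³ × 9.81 m/s² × 5540 m = 1.419×10^8 Pa = 141.9 MPa
Pore pressure P_p = λ·σ_v = 0.55 × 141.9 MPa = 78.05 MPa
Effective stress σ' = σ_v − P_p = 141.9 − 78.05 = 63.855 MPa = 0.63855 kbar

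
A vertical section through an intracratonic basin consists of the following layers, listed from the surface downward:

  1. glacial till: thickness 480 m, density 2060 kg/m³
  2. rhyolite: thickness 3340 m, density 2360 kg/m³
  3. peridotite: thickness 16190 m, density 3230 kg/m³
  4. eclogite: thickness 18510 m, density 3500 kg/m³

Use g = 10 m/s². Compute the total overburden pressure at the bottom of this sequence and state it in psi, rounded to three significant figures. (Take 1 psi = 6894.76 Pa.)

183000 psi

glacial till: 2060 kg/m³ × 10 m/s² × 480 m = 9.888×10^6 Pa = 1434 psi
rhyolite: 2360 kg/m³ × 10 m/s² × 3340 m = 7.882×10^7 Pa = 11432 psi
peridotite: 3230 kg/m³ × 10 m/s² × 16190 m = 5.229×10^8 Pa = 75846 psi
eclogite: 3500 kg/m³ × 10 m/s² × 18510 m = 6.479×10^8 Pa = 93963 psi
Total = 1434 + 11432 + 75846 + 93963 = 1.8267×10^5 psi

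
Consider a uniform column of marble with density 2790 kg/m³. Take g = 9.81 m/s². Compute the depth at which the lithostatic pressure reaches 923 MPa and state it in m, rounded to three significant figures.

h = P/(ρg) = 923 MPa / (2790 kg/m³ × 9.81 m/s²) = 9.230×10^8 Pa / 27370 Pa/m = 33723 m

33700 m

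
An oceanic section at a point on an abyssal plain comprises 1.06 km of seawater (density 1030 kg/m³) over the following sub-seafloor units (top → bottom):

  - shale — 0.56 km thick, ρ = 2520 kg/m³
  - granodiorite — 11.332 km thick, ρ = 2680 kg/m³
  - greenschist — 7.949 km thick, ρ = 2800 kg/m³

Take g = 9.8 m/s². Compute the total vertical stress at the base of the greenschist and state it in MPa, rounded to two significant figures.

540 MPa

seawater: 1030 kg/m³ × 9.8 m/s² × 1060 m = 1.070×10^7 Pa = 10.70 MPa
shale: 2520 kg/m³ × 9.8 m/s² × 560 m = 1.383×10^7 Pa = 13.83 MPa
granodiorite: 2680 kg/m³ × 9.8 m/s² × 11332 m = 2.976×10^8 Pa = 297.6 MPa
greenschist: 2800 kg/m³ × 9.8 m/s² × 7949 m = 2.181×10^8 Pa = 218.1 MPa
Total = 10.70 + 13.83 + 297.6 + 218.1 = 540.27 MPa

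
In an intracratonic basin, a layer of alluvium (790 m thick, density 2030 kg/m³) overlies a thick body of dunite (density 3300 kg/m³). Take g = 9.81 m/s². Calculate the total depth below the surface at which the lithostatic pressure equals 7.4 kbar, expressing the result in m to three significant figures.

Pressure at base of upper layers: 2030×9.81×790 = 1.573×10^7 Pa = 0.1573 kbar
Remaining pressure to be supplied by dunite: 7.400×10^8 − 1.573×10^7 = 7.243×10^8 Pa
Additional depth in dunite = 7.243×10^8 Pa / (3300 kg/m³ × 9.81 m/s²) = 22373 m
Total depth = 790 m + 22373 m = 23163 m

23200 m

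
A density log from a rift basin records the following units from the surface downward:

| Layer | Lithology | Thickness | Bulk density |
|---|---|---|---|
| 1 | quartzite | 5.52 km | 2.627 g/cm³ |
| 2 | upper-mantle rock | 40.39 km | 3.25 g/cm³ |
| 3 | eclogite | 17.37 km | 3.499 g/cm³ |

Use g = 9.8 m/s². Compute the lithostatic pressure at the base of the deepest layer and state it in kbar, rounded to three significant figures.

quartzite: 2627 kg/m³ × 9.8 m/s² × 5520 m = 1.421×10^8 Pa = 1.421 kbar
upper-mantle rock: 3250 kg/m³ × 9.8 m/s² × 40390 m = 1.286×10^9 Pa = 12.86 kbar
eclogite: 3499 kg/m³ × 9.8 m/s² × 17370 m = 5.956×10^8 Pa = 5.956 kbar
Total = 1.421 + 12.86 + 5.956 = 20.242 kbar

20.2 kbar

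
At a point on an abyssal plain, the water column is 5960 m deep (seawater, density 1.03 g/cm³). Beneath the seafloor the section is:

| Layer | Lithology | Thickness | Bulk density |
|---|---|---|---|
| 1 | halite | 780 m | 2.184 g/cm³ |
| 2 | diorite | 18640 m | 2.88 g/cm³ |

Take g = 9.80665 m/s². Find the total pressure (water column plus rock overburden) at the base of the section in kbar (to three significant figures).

6.03 kbar

seawater: 1030 kg/m³ × 9.80665 m/s² × 5960 m = 6.020×10^7 Pa = 0.6020 kbar
halite: 2184 kg/m³ × 9.80665 m/s² × 780 m = 1.671×10^7 Pa = 0.1671 kbar
diorite: 2880 kg/m³ × 9.80665 m/s² × 18640 m = 5.265×10^8 Pa = 5.265 kbar
Total = 0.6020 + 0.1671 + 5.265 = 6.0336 kbar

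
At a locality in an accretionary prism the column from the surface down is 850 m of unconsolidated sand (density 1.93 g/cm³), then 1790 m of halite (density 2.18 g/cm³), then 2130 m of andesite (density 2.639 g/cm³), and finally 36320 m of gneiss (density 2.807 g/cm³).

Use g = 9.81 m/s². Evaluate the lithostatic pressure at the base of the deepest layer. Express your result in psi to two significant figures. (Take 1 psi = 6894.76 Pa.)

160000 psi

unconsolidated sand: 1930 kg/m³ × 9.81 m/s² × 850 m = 1.609×10^7 Pa = 2334 psi
halite: 2180 kg/m³ × 9.81 m/s² × 1790 m = 3.828×10^7 Pa = 5552 psi
andesite: 2639 kg/m³ × 9.81 m/s² × 2130 m = 5.514×10^7 Pa = 7998 psi
gneiss: 2807 kg/m³ × 9.81 m/s² × 36320 m = 1.000×10^9 Pa = 1.451×10^5 psi
Total = 2334 + 5552 + 7998 + 1.451×10^5 = 1.6094×10^5 psi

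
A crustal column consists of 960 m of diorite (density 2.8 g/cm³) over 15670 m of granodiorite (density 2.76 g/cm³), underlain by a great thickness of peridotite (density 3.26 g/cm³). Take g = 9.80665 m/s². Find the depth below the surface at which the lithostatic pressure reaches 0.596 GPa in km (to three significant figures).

Pressure at base of upper layers: 2800×9.80665×960 + 2760×9.80665×15670 = 4.505×10^8 Pa = 0.4505 GPa
Remaining pressure to be supplied by peridotite: 5.960×10^8 − 4.505×10^8 = 1.455×10^8 Pa
Additional depth in peridotite = 1.455×10^8 Pa / (3260 kg/m³ × 9.80665 m/s²) = 4551.5 m
Total depth = 16630 m + 4551.5 m = 21181 m
= 21.181 km

21.2 km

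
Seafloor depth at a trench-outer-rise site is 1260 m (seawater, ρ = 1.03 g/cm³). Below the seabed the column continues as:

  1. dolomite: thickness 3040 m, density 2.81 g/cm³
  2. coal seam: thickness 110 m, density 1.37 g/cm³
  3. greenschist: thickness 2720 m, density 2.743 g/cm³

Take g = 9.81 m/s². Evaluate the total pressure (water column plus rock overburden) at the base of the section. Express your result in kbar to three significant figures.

seawater: 1030 kg/m³ × 9.81 m/s² × 1260 m = 1.273×10^7 Pa = 0.1273 kbar
dolomite: 2810 kg/m³ × 9.81 m/s² × 3040 m = 8.380×10^7 Pa = 0.8380 kbar
coal seam: 1370 kg/m³ × 9.81 m/s² × 110 m = 1.478×10^6 Pa = 0.01478 kbar
greenschist: 2743 kg/m³ × 9.81 m/s² × 2720 m = 7.319×10^7 Pa = 0.7319 kbar
Total = 0.1273 + 0.8380 + 0.01478 + 0.7319 = 1.7120 kbar

1.71 kbar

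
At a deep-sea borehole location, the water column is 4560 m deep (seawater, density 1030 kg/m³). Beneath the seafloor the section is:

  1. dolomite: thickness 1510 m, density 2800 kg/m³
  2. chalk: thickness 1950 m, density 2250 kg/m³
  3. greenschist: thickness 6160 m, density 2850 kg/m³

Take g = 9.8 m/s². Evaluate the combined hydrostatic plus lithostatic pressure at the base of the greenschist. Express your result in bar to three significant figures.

3030 bar

seawater: 1030 kg/m³ × 9.8 m/s² × 4560 m = 4.603×10^7 Pa = 460.3 bar
dolomite: 2800 kg/m³ × 9.8 m/s² × 1510 m = 4.143×10^7 Pa = 414.3 bar
chalk: 2250 kg/m³ × 9.8 m/s² × 1950 m = 4.300×10^7 Pa = 430.0 bar
greenschist: 2850 kg/m³ × 9.8 m/s² × 6160 m = 1.720×10^8 Pa = 1720 bar
Total = 460.3 + 414.3 + 430.0 + 1720 = 3025.1 bar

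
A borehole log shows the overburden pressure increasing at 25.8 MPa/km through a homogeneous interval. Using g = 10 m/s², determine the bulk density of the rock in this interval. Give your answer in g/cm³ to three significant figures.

ρ = (dP/dz)/g = 25.8 MPa/km / 10 m/s² = 25800 Pa/m / 10 m/s² = 2580.0 kg/m³
= 2.580 g/cm³

2.58 g/cm³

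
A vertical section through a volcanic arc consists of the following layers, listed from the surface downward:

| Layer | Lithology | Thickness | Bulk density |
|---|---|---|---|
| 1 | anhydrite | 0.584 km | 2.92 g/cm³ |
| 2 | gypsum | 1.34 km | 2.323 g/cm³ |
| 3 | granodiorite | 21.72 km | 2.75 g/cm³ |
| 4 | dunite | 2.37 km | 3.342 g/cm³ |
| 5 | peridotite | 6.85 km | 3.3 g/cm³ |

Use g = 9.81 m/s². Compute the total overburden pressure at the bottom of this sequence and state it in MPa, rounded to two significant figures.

anhydrite: 2920 kg/m³ × 9.81 m/s² × 584 m = 1.673×10^7 Pa = 16.73 MPa
gypsum: 2323 kg/m³ × 9.81 m/s² × 1340 m = 3.054×10^7 Pa = 30.54 MPa
granodiorite: 2750 kg/m³ × 9.81 m/s² × 21720 m = 5.860×10^8 Pa = 586.0 MPa
dunite: 3342 kg/m³ × 9.81 m/s² × 2370 m = 7.770×10^7 Pa = 77.70 MPa
peridotite: 3300 kg/m³ × 9.81 m/s² × 6850 m = 2.218×10^8 Pa = 221.8 MPa
Total = 16.73 + 30.54 + 586.0 + 77.70 + 221.8 = 932.67 MPa

930 MPa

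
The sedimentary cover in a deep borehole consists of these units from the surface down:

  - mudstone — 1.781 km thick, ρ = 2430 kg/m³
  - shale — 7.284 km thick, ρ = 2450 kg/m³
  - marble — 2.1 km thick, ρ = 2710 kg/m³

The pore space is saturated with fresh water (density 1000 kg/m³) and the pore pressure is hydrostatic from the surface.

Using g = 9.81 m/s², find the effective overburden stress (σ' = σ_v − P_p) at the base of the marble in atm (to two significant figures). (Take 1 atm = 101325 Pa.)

1600 atm

Overburden (lithostatic) stress σ_v:
mudstone: 2430 kg/m³ × 9.81 m/s² × 1781 m = 4.246×10^7 Pa = 42.46 MPa
shale: 2450 kg/m³ × 9.81 m/s² × 7284 m = 1.751×10^8 Pa = 175.1 MPa
marble: 2710 kg/m³ × 9.81 m/s² × 2100 m = 5.583×10^7 Pa = 55.83 MPa
Total = 42.46 + 175.1 + 55.83 = 273.35 MPa
Pore pressure P_p = 1000 kg/m³ × 9.81 m/s² × 11165 m = 1.095×10^8 Pa = 109.5 MPa
Effective stress σ' = σ_v − P_p = 273.4 − 109.5 = 163.82 MPa = 1616.8 atm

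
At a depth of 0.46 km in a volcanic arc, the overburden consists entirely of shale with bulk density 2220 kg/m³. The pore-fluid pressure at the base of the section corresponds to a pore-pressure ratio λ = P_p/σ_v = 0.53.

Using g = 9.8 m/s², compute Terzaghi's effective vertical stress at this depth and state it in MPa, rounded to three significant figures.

Overburden (lithostatic) stress σ_v:
shale: 2220 kg/m³ × 9.8 m/s² × 460 m = 1.001×10^7 Pa = 10.01 MPa
Pore pressure P_p = λ·σ_v = 0.53 × 10.01 MPa = 5.304 MPa
Effective stress σ' = σ_v − P_p = 10.01 − 5.304 = 4.7036 MPa

4.70 MPa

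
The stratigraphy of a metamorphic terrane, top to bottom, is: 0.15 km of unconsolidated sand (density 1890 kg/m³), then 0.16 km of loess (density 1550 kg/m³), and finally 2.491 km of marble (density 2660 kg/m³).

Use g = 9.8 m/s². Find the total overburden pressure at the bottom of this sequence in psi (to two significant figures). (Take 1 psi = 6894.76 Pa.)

unconsolidated sand: 1890 kg/m³ × 9.8 m/s² × 150 m = 2.778×10^6 Pa = 403.0 psi
loess: 1550 kg/m³ × 9.8 m/s² × 160 m = 2.430×10^6 Pa = 352.5 psi
marble: 2660 kg/m³ × 9.8 m/s² × 2491 m = 6.494×10^7 Pa = 9418 psi
Total = 403.0 + 352.5 + 9418 = 10174 psi

10000 psi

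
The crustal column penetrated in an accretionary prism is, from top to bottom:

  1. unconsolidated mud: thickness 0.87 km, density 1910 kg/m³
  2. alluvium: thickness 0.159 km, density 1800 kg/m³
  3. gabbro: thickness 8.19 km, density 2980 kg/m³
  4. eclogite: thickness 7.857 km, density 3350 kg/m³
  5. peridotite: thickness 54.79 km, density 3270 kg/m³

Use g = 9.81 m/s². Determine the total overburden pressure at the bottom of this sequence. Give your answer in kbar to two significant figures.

unconsolidated mud: 1910 kg/m³ × 9.81 m/s² × 870 m = 1.630×10^7 Pa = 0.1630 kbar
alluvium: 1800 kg/m³ × 9.81 m/s² × 159 m = 2.808×10^6 Pa = 0.02808 kbar
gabbro: 2980 kg/m³ × 9.81 m/s² × 8190 m = 2.394×10^8 Pa = 2.394 kbar
eclogite: 3350 kg/m³ × 9.81 m/s² × 7857 m = 2.582×10^8 Pa = 2.582 kbar
peridotite: 3270 kg/m³ × 9.81 m/s² × 54790 m = 1.758×10^9 Pa = 17.58 kbar
Total = 0.1630 + 0.02808 + 2.394 + 2.582 + 17.58 = 22.743 kbar

23 kbar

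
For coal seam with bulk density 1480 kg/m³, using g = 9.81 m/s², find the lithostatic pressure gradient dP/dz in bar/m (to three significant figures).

0.145 bar/m

dP/dz = ρg = 1480 kg/m³ × 9.81 m/s² = 14519 Pa/m
= 14519 Pa/m × (1 bar/m / 1.0000×10^5 Pa/m) = 0.14519 bar/m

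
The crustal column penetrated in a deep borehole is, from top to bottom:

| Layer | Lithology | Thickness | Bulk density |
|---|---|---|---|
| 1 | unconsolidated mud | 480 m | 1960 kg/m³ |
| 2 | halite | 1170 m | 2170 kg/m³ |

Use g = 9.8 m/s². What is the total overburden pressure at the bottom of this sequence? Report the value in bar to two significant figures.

unconsolidated mud: 1960 kg/m³ × 9.8 m/s² × 480 m = 9.220×10^6 Pa = 92.20 bar
halite: 2170 kg/m³ × 9.8 m/s² × 1170 m = 2.488×10^7 Pa = 248.8 bar
Total = 92.20 + 248.8 = 341.01 bar

340 bar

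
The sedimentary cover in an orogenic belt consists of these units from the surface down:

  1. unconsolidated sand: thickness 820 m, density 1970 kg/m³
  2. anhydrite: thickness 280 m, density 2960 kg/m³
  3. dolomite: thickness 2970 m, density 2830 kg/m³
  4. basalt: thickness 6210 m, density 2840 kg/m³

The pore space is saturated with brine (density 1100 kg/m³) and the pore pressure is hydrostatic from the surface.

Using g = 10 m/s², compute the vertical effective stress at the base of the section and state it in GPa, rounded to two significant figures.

0.17 GPa

Overburden (lithostatic) stress σ_v:
unconsolidated sand: 1970 kg/m³ × 10 m/s² × 820 m = 1.615×10^7 Pa = 16.15 MPa
anhydrite: 2960 kg/m³ × 10 m/s² × 280 m = 8.288×10^6 Pa = 8.288 MPa
dolomite: 2830 kg/m³ × 10 m/s² × 2970 m = 8.405×10^7 Pa = 84.05 MPa
basalt: 2840 kg/m³ × 10 m/s² × 6210 m = 1.764×10^8 Pa = 176.4 MPa
Total = 16.15 + 8.288 + 84.05 + 176.4 = 284.86 MPa
Pore pressure P_p = 1100 kg/m³ × 10 m/s² × 10280 m = 1.131×10^8 Pa = 113.1 MPa
Effective stress σ' = σ_v − P_p = 284.9 − 113.1 = 171.78 MPa = 0.17178 GPa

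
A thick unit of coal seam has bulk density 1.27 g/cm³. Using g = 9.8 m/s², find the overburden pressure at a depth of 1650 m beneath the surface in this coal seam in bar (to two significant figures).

coal seam: 1270 kg/m³ × 9.8 m/s² × 1650 m = 2.054×10^7 Pa = 205.4 bar

210 bar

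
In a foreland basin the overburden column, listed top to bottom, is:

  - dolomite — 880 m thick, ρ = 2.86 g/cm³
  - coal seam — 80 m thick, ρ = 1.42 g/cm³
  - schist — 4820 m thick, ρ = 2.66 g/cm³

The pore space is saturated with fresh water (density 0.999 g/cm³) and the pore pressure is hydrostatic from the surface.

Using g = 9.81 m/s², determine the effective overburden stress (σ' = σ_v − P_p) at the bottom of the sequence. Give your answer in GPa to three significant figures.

0.0949 GPa

Overburden (lithostatic) stress σ_v:
dolomite: 2860 kg/m³ × 9.81 m/s² × 880 m = 2.469×10^7 Pa = 24.69 MPa
coal seam: 1420 kg/m³ × 9.81 m/s² × 80 m = 1.114×10^6 Pa = 1.114 MPa
schist: 2660 kg/m³ × 9.81 m/s² × 4820 m = 1.258×10^8 Pa = 125.8 MPa
Total = 24.69 + 1.114 + 125.8 = 151.58 MPa
Pore pressure P_p = 999 kg/m³ × 9.81 m/s² × 5780 m = 5.665×10^7 Pa = 56.65 MPa
Effective stress σ' = σ_v − P_p = 151.6 − 56.65 = 94.935 MPa = 0.094935 GPa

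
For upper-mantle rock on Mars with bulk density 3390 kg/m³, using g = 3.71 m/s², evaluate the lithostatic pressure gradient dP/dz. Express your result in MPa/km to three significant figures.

dP/dz = ρg = 3390 kg/m³ × 3.71 m/s² = 12577 Pa/m
= 12577 Pa/m × (1 MPa/km / 1000.0 Pa/m) = 12.577 MPa/km

12.6 MPa/km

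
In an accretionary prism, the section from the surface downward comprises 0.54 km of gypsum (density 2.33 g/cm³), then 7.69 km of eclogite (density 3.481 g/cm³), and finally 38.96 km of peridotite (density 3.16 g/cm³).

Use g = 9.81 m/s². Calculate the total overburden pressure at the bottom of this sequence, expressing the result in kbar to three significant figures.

gypsum: 2330 kg/m³ × 9.81 m/s² × 540 m = 1.234×10^7 Pa = 0.1234 kbar
eclogite: 3481 kg/m³ × 9.81 m/s² × 7690 m = 2.626×10^8 Pa = 2.626 kbar
peridotite: 3160 kg/m³ × 9.81 m/s² × 38960 m = 1.208×10^9 Pa = 12.08 kbar
Total = 0.1234 + 2.626 + 12.08 = 14.827 kbar

14.8 kbar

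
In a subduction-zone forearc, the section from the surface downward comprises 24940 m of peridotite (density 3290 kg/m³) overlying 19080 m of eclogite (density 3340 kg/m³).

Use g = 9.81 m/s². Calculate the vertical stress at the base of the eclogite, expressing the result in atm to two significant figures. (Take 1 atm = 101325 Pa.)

14000 atm

peridotite: 3290 kg/m³ × 9.81 m/s² × 24940 m = 8.049×10^8 Pa = 7944 atm
eclogite: 3340 kg/m³ × 9.81 m/s² × 19080 m = 6.252×10^8 Pa = 6170 atm
Total = 7944 + 6170 = 14114 atm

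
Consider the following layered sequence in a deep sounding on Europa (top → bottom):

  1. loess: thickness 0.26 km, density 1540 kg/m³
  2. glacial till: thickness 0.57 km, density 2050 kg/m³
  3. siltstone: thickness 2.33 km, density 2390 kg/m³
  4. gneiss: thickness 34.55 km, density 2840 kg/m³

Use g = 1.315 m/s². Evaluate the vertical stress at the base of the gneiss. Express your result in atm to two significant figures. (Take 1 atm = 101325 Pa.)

1400 atm

loess: 1540 kg/m³ × 1.315 m/s² × 260 m = 5.265×10^5 Pa = 5.196 atm
glacial till: 2050 kg/m³ × 1.315 m/s² × 570 m = 1.537×10^6 Pa = 15.16 atm
siltstone: 2390 kg/m³ × 1.315 m/s² × 2330 m = 7.323×10^6 Pa = 72.27 atm
gneiss: 2840 kg/m³ × 1.315 m/s² × 34550 m = 1.290×10^8 Pa = 1273 atm
Total = 5.196 + 15.16 + 72.27 + 1273 = 1366.1 atm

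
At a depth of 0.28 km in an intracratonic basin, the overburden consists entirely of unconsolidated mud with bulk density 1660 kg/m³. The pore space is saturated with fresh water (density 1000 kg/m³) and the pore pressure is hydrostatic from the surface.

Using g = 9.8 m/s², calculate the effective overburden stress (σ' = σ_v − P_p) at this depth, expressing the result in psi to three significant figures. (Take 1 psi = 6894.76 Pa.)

263 psi

Overburden (lithostatic) stress σ_v:
unconsolidated mud: 1660 kg/m³ × 9.8 m/s² × 280 m = 4.555×10^6 Pa = 4.555 MPa
Pore pressure P_p = 1000 kg/m³ × 9.8 m/s² × 280 m = 2.744×10^6 Pa = 2.744 MPa
Effective stress σ' = σ_v − P_p = 4.555 − 2.744 = 1.8110 MPa = 262.67 psi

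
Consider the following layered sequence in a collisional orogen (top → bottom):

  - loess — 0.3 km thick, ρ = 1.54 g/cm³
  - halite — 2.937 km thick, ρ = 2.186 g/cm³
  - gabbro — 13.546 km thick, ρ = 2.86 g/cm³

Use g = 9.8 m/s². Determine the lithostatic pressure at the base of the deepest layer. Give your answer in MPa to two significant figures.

450 MPa

loess: 1540 kg/m³ × 9.8 m/s² × 300 m = 4.528×10^6 Pa = 4.528 MPa
halite: 2186 kg/m³ × 9.8 m/s² × 2937 m = 6.292×10^7 Pa = 62.92 MPa
gabbro: 2860 kg/m³ × 9.8 m/s² × 13546 m = 3.797×10^8 Pa = 379.7 MPa
Total = 4.528 + 62.92 + 379.7 = 447.11 MPa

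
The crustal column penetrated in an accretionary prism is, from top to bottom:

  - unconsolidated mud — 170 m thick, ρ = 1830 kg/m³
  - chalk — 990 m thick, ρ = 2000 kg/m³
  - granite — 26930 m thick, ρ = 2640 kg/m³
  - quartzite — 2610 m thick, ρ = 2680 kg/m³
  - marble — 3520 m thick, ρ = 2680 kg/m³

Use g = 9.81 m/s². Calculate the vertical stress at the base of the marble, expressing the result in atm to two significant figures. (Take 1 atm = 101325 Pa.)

8700 atm

unconsolidated mud: 1830 kg/m³ × 9.81 m/s² × 170 m = 3.052×10^6 Pa = 30.12 atm
chalk: 2000 kg/m³ × 9.81 m/s² × 990 m = 1.942×10^7 Pa = 191.7 atm
granite: 2640 kg/m³ × 9.81 m/s² × 26930 m = 6.974×10^8 Pa = 6883 atm
quartzite: 2680 kg/m³ × 9.81 m/s² × 2610 m = 6.862×10^7 Pa = 677.2 atm
marble: 2680 kg/m³ × 9.81 m/s² × 3520 m = 9.254×10^7 Pa = 913.3 atm
Total = 30.12 + 191.7 + 6883 + 677.2 + 913.3 = 8695.6 atm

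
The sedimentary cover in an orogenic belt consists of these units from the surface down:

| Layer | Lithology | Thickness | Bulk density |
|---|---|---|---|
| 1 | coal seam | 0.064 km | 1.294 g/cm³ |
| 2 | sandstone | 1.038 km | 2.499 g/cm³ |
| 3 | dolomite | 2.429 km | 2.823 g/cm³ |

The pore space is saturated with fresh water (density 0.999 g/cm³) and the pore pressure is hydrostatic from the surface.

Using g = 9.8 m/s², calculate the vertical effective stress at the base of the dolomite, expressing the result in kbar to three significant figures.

Overburden (lithostatic) stress σ_v:
coal seam: 1294 kg/m³ × 9.8 m/s² × 64 m = 8.116×10^5 Pa = 0.8116 MPa
sandstone: 2499 kg/m³ × 9.8 m/s² × 1038 m = 2.542×10^7 Pa = 25.42 MPa
dolomite: 2823 kg/m³ × 9.8 m/s² × 2429 m = 6.720×10^7 Pa = 67.20 MPa
Total = 0.8116 + 25.42 + 67.20 = 93.432 MPa
Pore pressure P_p = 999 kg/m³ × 9.8 m/s² × 3531 m = 3.457×10^7 Pa = 34.57 MPa
Effective stress σ' = σ_v − P_p = 93.43 − 34.57 = 58.862 MPa = 0.58862 kbar

0.589 kbar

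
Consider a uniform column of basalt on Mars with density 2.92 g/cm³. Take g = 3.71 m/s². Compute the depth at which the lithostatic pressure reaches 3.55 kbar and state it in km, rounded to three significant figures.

h = P/(ρg) = 3.55 kbar / (2920 kg/m³ × 3.71 m/s²) = 3.550×10^8 Pa / 10833 Pa/m = 32770 m
= 32.770 km

32.8 km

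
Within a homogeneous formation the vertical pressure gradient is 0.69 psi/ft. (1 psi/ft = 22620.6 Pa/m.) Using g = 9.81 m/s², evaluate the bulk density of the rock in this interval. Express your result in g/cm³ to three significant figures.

1.59 g/cm³

ρ = (dP/dz)/g = 0.69 psi/ft / 9.81 m/s² = 15608 Pa/m / 9.81 m/s² = 1591.1 kg/m³
= 1.591 g/cm³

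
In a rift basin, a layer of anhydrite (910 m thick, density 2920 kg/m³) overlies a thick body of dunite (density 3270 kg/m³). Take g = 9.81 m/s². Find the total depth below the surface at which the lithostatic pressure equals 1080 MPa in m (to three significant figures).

Pressure at base of upper layers: 2920×9.81×910 = 2.607×10^7 Pa = 26.07 MPa
Remaining pressure to be supplied by dunite: 1.080×10^9 − 2.607×10^7 = 1.054×10^9 Pa
Additional depth in dunite = 1.054×10^9 Pa / (3270 kg/m³ × 9.81 m/s²) = 32855 m
Total depth = 910 m + 32855 m = 33765 m

33800 m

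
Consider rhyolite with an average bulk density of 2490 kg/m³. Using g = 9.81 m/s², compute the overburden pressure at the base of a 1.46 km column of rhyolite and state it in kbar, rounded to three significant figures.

0.357 kbar

rhyolite: 2490 kg/m³ × 9.81 m/s² × 1460 m = 3.566×10^7 Pa = 0.3566 kbar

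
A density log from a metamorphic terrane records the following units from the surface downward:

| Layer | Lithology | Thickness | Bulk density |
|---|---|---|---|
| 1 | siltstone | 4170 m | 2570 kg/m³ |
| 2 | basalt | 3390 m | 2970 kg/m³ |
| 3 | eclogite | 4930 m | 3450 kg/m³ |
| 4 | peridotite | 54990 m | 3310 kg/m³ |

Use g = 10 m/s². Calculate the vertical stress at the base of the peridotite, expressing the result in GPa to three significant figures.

siltstone: 2570 kg/m³ × 10 m/s² × 4170 m = 1.072×10^8 Pa = 0.1072 GPa
basalt: 2970 kg/m³ × 10 m/s² × 3390 m = 1.007×10^8 Pa = 0.1007 GPa
eclogite: 3450 kg/m³ × 10 m/s² × 4930 m = 1.701×10^8 Pa = 0.1701 GPa
peridotite: 3310 kg/m³ × 10 m/s² × 54990 m = 1.820×10^9 Pa = 1.820 GPa
Total = 0.1072 + 0.1007 + 0.1701 + 1.820 = 2.1981 GPa

2.20 GPa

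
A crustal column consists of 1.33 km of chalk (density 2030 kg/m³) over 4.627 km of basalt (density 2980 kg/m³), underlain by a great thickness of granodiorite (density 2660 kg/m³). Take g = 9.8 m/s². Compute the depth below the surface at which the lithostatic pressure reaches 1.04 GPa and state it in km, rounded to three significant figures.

39.7 km

Pressure at base of upper layers: 2030×9.8×1330 + 2980×9.8×4627 = 1.616×10^8 Pa = 0.1616 GPa
Remaining pressure to be supplied by granodiorite: 1.040×10^9 − 1.616×10^8 = 8.784×10^8 Pa
Additional depth in granodiorite = 8.784×10^8 Pa / (2660 kg/m³ × 9.8 m/s²) = 33697 m
Total depth = 5957 m + 33697 m = 39654 m
= 39.654 km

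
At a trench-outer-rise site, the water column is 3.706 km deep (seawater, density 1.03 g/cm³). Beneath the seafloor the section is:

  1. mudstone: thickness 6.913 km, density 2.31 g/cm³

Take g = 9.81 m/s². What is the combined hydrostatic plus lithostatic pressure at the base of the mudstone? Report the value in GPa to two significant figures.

seawater: 1030 kg/m³ × 9.81 m/s² × 3706 m = 3.745×10^7 Pa = 0.03745 GPa
mudstone: 2310 kg/m³ × 9.81 m/s² × 6913 m = 1.567×10^8 Pa = 0.1567 GPa
Total = 0.03745 + 0.1567 = 0.19410 GPa

0.19 GPa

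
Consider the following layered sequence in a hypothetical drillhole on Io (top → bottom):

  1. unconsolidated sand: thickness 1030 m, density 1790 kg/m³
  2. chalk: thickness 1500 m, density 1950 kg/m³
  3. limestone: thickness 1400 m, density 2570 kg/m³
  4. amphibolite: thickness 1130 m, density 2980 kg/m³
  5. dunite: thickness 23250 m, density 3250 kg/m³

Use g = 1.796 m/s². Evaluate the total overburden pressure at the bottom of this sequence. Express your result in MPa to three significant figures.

unconsolidated sand: 1790 kg/m³ × 1.796 m/s² × 1030 m = 3.311×10^6 Pa = 3.311 MPa
chalk: 1950 kg/m³ × 1.796 m/s² × 1500 m = 5.253×10^6 Pa = 5.253 MPa
limestone: 2570 kg/m³ × 1.796 m/s² × 1400 m = 6.462×10^6 Pa = 6.462 MPa
amphibolite: 2980 kg/m³ × 1.796 m/s² × 1130 m = 6.048×10^6 Pa = 6.048 MPa
dunite: 3250 kg/m³ × 1.796 m/s² × 23250 m = 1.357×10^8 Pa = 135.7 MPa
Total = 3.311 + 5.253 + 6.462 + 6.048 + 135.7 = 156.78 MPa

157 MPa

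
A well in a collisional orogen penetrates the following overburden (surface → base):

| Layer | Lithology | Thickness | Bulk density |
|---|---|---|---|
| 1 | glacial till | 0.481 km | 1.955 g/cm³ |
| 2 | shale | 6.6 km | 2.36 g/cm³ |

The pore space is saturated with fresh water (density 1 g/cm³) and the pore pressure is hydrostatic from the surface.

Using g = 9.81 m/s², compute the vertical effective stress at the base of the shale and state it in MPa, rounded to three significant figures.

92.6 MPa

Overburden (lithostatic) stress σ_v:
glacial till: 1955 kg/m³ × 9.81 m/s² × 481 m = 9.225×10^6 Pa = 9.225 MPa
shale: 2360 kg/m³ × 9.81 m/s² × 6600 m = 1.528×10^8 Pa = 152.8 MPa
Total = 9.225 + 152.8 = 162.03 MPa
Pore pressure P_p = 1000 kg/m³ × 9.81 m/s² × 7081 m = 6.946×10^7 Pa = 69.46 MPa
Effective stress σ' = σ_v − P_p = 162.0 − 69.46 = 92.561 MPa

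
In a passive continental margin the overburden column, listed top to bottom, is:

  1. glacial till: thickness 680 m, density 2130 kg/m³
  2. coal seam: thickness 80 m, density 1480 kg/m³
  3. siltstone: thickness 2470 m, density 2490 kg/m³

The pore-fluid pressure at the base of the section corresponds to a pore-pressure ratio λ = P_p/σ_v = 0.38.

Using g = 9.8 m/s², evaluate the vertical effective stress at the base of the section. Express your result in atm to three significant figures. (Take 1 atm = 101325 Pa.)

463 atm

Overburden (lithostatic) stress σ_v:
glacial till: 2130 kg/m³ × 9.8 m/s² × 680 m = 1.419×10^7 Pa = 14.19 MPa
coal seam: 1480 kg/m³ × 9.8 m/s² × 80 m = 1.160×10^6 Pa = 1.160 MPa
siltstone: 2490 kg/m³ × 9.8 m/s² × 2470 m = 6.027×10^7 Pa = 60.27 MPa
Total = 14.19 + 1.160 + 60.27 = 75.628 MPa
Pore pressure P_p = λ·σ_v = 0.38 × 75.63 MPa = 28.74 MPa
Effective stress σ' = σ_v − P_p = 75.63 − 28.74 = 46.889 MPa = 462.76 atm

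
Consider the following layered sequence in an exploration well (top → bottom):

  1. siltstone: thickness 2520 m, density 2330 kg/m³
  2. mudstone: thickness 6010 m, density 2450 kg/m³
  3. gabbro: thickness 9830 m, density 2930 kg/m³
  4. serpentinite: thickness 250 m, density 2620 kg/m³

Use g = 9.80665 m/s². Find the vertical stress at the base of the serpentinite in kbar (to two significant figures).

4.9 kbar

siltstone: 2330 kg/m³ × 9.80665 m/s² × 2520 m = 5.758×10^7 Pa = 0.5758 kbar
mudstone: 2450 kg/m³ × 9.80665 m/s² × 6010 m = 1.444×10^8 Pa = 1.444 kbar
gabbro: 2930 kg/m³ × 9.80665 m/s² × 9830 m = 2.825×10^8 Pa = 2.825 kbar
serpentinite: 2620 kg/m³ × 9.80665 m/s² × 250 m = 6.423×10^6 Pa = 0.06423 kbar
Total = 0.5758 + 1.444 + 2.825 + 0.06423 = 4.9085 kbar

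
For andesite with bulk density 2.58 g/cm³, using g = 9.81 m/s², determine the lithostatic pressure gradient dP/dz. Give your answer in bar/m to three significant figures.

0.253 bar/m

dP/dz = ρg = 2580 kg/m³ × 9.81 m/s² = 25310 Pa/m
= 25310 Pa/m × (1 bar/m / 1.0000×10^5 Pa/m) = 0.25310 bar/m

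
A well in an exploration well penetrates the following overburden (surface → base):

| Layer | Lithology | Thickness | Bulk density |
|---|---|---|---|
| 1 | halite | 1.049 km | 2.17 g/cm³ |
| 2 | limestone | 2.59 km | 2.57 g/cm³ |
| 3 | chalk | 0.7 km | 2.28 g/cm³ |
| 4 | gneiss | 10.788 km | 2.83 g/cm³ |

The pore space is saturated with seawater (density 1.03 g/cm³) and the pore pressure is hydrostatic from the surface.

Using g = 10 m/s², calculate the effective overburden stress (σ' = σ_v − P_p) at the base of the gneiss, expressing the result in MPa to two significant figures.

Overburden (lithostatic) stress σ_v:
halite: 2170 kg/m³ × 10 m/s² × 1049 m = 2.276×10^7 Pa = 22.76 MPa
limestone: 2570 kg/m³ × 10 m/s² × 2590 m = 6.656×10^7 Pa = 66.56 MPa
chalk: 2280 kg/m³ × 10 m/s² × 700 m = 1.596×10^7 Pa = 15.96 MPa
gneiss: 2830 kg/m³ × 10 m/s² × 10788 m = 3.053×10^8 Pa = 305.3 MPa
Total = 22.76 + 66.56 + 15.96 + 305.3 = 410.59 MPa
Pore pressure P_p = 1030 kg/m³ × 10 m/s² × 15127 m = 1.558×10^8 Pa = 155.8 MPa
Effective stress σ' = σ_v − P_p = 410.6 − 155.8 = 254.78 MPa

250 MPa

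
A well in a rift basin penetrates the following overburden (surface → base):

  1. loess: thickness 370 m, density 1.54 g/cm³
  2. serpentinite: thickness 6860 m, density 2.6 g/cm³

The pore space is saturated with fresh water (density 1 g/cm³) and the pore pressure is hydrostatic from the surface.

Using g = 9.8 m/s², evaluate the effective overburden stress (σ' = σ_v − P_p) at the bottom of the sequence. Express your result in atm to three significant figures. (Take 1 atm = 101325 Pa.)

Overburden (lithostatic) stress σ_v:
loess: 1540 kg/m³ × 9.8 m/s² × 370 m = 5.584×10^6 Pa = 5.584 MPa
serpentinite: 2600 kg/m³ × 9.8 m/s² × 6860 m = 1.748×10^8 Pa = 174.8 MPa
Total = 5.584 + 174.8 = 180.38 MPa
Pore pressure P_p = 1000 kg/m³ × 9.8 m/s² × 7230 m = 7.085×10^7 Pa = 70.85 MPa
Effective stress σ' = σ_v − P_p = 180.4 − 70.85 = 109.52 MPa = 1080.9 atm

1080 atm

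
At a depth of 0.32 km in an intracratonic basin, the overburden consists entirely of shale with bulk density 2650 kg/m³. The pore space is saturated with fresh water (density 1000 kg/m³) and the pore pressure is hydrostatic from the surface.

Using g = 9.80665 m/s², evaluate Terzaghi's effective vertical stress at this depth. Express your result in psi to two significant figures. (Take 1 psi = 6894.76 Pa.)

Overburden (lithostatic) stress σ_v:
shale: 2650 kg/m³ × 9.80665 m/s² × 320 m = 8.316×10^6 Pa = 8.316 MPa
Pore pressure P_p = 1000 kg/m³ × 9.80665 m/s² × 320 m = 3.138×10^6 Pa = 3.138 MPa
Effective stress σ' = σ_v − P_p = 8.316 − 3.138 = 5.1779 MPa = 750.99 psi

750 psi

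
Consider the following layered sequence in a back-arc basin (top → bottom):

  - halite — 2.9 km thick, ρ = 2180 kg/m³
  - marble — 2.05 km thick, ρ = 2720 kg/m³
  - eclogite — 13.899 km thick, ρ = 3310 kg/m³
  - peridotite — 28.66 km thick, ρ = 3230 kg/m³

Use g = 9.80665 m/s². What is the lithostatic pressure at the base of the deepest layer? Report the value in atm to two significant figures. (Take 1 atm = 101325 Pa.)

halite: 2180 kg/m³ × 9.80665 m/s² × 2900 m = 6.200×10^7 Pa = 611.9 atm
marble: 2720 kg/m³ × 9.80665 m/s² × 2050 m = 5.468×10^7 Pa = 539.7 atm
eclogite: 3310 kg/m³ × 9.80665 m/s² × 13899 m = 4.512×10^8 Pa = 4453 atm
peridotite: 3230 kg/m³ × 9.80665 m/s² × 28660 m = 9.078×10^8 Pa = 8959 atm
Total = 611.9 + 539.7 + 4453 + 8959 = 14564 atm

15000 atm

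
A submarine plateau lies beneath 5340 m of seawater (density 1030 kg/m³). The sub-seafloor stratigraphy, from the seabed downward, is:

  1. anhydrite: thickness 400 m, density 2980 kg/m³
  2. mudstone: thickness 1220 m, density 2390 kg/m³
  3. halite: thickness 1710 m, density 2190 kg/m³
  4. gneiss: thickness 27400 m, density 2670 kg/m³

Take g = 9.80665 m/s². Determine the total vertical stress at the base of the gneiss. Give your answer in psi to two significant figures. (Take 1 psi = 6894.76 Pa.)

seawater: 1030 kg/m³ × 9.80665 m/s² × 5340 m = 5.394×10^7 Pa = 7823 psi
anhydrite: 2980 kg/m³ × 9.80665 m/s² × 400 m = 1.169×10^7 Pa = 1695 psi
mudstone: 2390 kg/m³ × 9.80665 m/s² × 1220 m = 2.859×10^7 Pa = 4147 psi
halite: 2190 kg/m³ × 9.80665 m/s² × 1710 m = 3.672×10^7 Pa = 5327 psi
gneiss: 2670 kg/m³ × 9.80665 m/s² × 27400 m = 7.174×10^8 Pa = 1.041×10^5 psi
Total = 7823 + 1695 + 4147 + 5327 + 1.041×10^5 = 1.2305×10^5 psi

120000 psi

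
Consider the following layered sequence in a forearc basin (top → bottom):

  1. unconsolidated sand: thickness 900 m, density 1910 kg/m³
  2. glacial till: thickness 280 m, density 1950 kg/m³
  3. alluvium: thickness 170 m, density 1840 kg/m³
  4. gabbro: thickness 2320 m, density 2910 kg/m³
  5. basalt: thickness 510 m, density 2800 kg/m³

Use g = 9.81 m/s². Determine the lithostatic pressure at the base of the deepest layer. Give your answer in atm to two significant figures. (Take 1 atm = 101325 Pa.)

1000 atm

unconsolidated sand: 1910 kg/m³ × 9.81 m/s² × 900 m = 1.686×10^7 Pa = 166.4 atm
glacial till: 1950 kg/m³ × 9.81 m/s² × 280 m = 5.356×10^6 Pa = 52.86 atm
alluvium: 1840 kg/m³ × 9.81 m/s² × 170 m = 3.069×10^6 Pa = 30.28 atm
gabbro: 2910 kg/m³ × 9.81 m/s² × 2320 m = 6.623×10^7 Pa = 653.6 atm
basalt: 2800 kg/m³ × 9.81 m/s² × 510 m = 1.401×10^7 Pa = 138.3 atm
Total = 166.4 + 52.86 + 30.28 + 653.6 + 138.3 = 1041.5 atm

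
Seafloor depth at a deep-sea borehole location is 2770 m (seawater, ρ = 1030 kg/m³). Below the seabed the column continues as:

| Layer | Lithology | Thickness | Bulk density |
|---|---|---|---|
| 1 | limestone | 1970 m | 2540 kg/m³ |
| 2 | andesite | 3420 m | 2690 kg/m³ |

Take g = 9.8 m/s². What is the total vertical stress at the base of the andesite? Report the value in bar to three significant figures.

seawater: 1030 kg/m³ × 9.8 m/s² × 2770 m = 2.796×10^7 Pa = 279.6 bar
limestone: 2540 kg/m³ × 9.8 m/s² × 1970 m = 4.904×10^7 Pa = 490.4 bar
andesite: 2690 kg/m³ × 9.8 m/s² × 3420 m = 9.016×10^7 Pa = 901.6 bar
Total = 279.6 + 490.4 + 901.6 = 1671.6 bar

1670 bar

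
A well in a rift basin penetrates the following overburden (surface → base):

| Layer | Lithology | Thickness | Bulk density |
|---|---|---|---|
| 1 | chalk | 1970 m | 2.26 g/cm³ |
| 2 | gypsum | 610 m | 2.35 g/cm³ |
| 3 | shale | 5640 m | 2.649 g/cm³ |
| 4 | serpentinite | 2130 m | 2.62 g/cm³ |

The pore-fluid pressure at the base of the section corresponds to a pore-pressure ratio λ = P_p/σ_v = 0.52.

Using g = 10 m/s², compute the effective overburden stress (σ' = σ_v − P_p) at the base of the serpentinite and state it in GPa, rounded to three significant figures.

Overburden (lithostatic) stress σ_v:
chalk: 2260 kg/m³ × 10 m/s² × 1970 m = 4.452×10^7 Pa = 44.52 MPa
gypsum: 2350 kg/m³ × 10 m/s² × 610 m = 1.433×10^7 Pa = 14.34 MPa
shale: 2649 kg/m³ × 10 m/s² × 5640 m = 1.494×10^8 Pa = 149.4 MPa
serpentinite: 2620 kg/m³ × 10 m/s² × 2130 m = 5.581×10^7 Pa = 55.81 MPa
Total = 44.52 + 14.34 + 149.4 + 55.81 = 264.07 MPa
Pore pressure P_p = λ·σ_v = 0.52 × 264.1 MPa = 137.3 MPa
Effective stress σ' = σ_v − P_p = 264.1 − 137.3 = 126.75 MPa = 0.12675 GPa

0.127 GPa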